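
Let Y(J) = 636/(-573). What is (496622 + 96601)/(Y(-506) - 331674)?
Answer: -113305593/63349946 ≈ -1.7886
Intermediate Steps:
Y(J) = -212/191 (Y(J) = 636*(-1/573) = -212/191)
(496622 + 96601)/(Y(-506) - 331674) = (496622 + 96601)/(-212/191 - 331674) = 593223/(-63349946/191) = 593223*(-191/63349946) = -113305593/63349946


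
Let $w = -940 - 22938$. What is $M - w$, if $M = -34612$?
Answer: $-10734$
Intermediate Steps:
$w = -23878$
$M - w = -34612 - -23878 = -34612 + 23878 = -10734$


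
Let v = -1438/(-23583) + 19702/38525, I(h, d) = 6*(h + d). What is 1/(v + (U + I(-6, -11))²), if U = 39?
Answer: 908535075/3606495743891 ≈ 0.00025192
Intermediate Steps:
I(h, d) = 6*d + 6*h (I(h, d) = 6*(d + h) = 6*d + 6*h)
v = 520031216/908535075 (v = -1438*(-1/23583) + 19702*(1/38525) = 1438/23583 + 19702/38525 = 520031216/908535075 ≈ 0.57238)
1/(v + (U + I(-6, -11))²) = 1/(520031216/908535075 + (39 + (6*(-11) + 6*(-6)))²) = 1/(520031216/908535075 + (39 + (-66 - 36))²) = 1/(520031216/908535075 + (39 - 102)²) = 1/(520031216/908535075 + (-63)²) = 1/(520031216/908535075 + 3969) = 1/(3606495743891/908535075) = 908535075/3606495743891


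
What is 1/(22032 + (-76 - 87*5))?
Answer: 1/21521 ≈ 4.6466e-5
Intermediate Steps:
1/(22032 + (-76 - 87*5)) = 1/(22032 + (-76 - 435)) = 1/(22032 - 511) = 1/21521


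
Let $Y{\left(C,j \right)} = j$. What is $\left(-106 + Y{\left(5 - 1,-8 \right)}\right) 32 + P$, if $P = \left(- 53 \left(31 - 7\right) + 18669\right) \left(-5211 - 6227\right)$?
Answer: $-198990534$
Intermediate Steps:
$P = -198986886$ ($P = \left(\left(-53\right) 24 + 18669\right) \left(-11438\right) = \left(-1272 + 18669\right) \left(-11438\right) = 17397 \left(-11438\right) = -198986886$)
$\left(-106 + Y{\left(5 - 1,-8 \right)}\right) 32 + P = \left(-106 - 8\right) 32 - 198986886 = \left(-114\right) 32 - 198986886 = -3648 - 198986886 = -198990534$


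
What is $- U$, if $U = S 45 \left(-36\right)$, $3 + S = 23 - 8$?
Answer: $19440$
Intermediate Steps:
$S = 12$ ($S = -3 + \left(23 - 8\right) = -3 + 15 = 12$)
$U = -19440$ ($U = 12 \cdot 45 \left(-36\right) = 540 \left(-36\right) = -19440$)
$- U = \left(-1\right) \left(-19440\right) = 19440$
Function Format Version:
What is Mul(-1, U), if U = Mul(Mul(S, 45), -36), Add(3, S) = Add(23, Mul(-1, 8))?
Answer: 19440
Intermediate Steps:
S = 12 (S = Add(-3, Add(23, Mul(-1, 8))) = Add(-3, Add(23, -8)) = Add(-3, 15) = 12)
U = -19440 (U = Mul(Mul(12, 45), -36) = Mul(540, -36) = -19440)
Mul(-1, U) = Mul(-1, -19440) = 19440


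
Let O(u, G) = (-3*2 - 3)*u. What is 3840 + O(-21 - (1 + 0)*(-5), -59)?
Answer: 3984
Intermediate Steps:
O(u, G) = -9*u (O(u, G) = (-6 - 3)*u = -9*u)
3840 + O(-21 - (1 + 0)*(-5), -59) = 3840 - 9*(-21 - (1 + 0)*(-5)) = 3840 - 9*(-21 - (-5)) = 3840 - 9*(-21 - 1*(-5)) = 3840 - 9*(-21 + 5) = 3840 - 9*(-16) = 3840 + 144 = 3984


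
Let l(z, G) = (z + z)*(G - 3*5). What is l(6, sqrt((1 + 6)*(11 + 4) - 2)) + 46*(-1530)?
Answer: -70560 + 12*sqrt(103) ≈ -70438.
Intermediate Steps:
l(z, G) = 2*z*(-15 + G) (l(z, G) = (2*z)*(G - 15) = (2*z)*(-15 + G) = 2*z*(-15 + G))
l(6, sqrt((1 + 6)*(11 + 4) - 2)) + 46*(-1530) = 2*6*(-15 + sqrt((1 + 6)*(11 + 4) - 2)) + 46*(-1530) = 2*6*(-15 + sqrt(7*15 - 2)) - 70380 = 2*6*(-15 + sqrt(105 - 2)) - 70380 = 2*6*(-15 + sqrt(103)) - 70380 = (-180 + 12*sqrt(103)) - 70380 = -70560 + 12*sqrt(103)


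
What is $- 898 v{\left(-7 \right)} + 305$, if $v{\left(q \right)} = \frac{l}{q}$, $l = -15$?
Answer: $- \frac{11335}{7} \approx -1619.3$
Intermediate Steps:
$v{\left(q \right)} = - \frac{15}{q}$
$- 898 v{\left(-7 \right)} + 305 = - 898 \left(- \frac{15}{-7}\right) + 305 = - 898 \left(\left(-15\right) \left(- \frac{1}{7}\right)\right) + 305 = \left(-898\right) \frac{15}{7} + 305 = - \frac{13470}{7} + 305 = - \frac{11335}{7}$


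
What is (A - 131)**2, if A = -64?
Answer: 38025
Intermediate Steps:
(A - 131)**2 = (-64 - 131)**2 = (-195)**2 = 38025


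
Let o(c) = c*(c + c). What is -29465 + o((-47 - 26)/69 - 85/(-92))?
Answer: -1122261551/38088 ≈ -29465.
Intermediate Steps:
o(c) = 2*c² (o(c) = c*(2*c) = 2*c²)
-29465 + o((-47 - 26)/69 - 85/(-92)) = -29465 + 2*((-47 - 26)/69 - 85/(-92))² = -29465 + 2*(-73*1/69 - 85*(-1/92))² = -29465 + 2*(-73/69 + 85/92)² = -29465 + 2*(-37/276)² = -29465 + 2*(1369/76176) = -29465 + 1369/38088 = -1122261551/38088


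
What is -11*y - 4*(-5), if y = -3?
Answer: 53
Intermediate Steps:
-11*y - 4*(-5) = -11*(-3) - 4*(-5) = 33 + 20 = 53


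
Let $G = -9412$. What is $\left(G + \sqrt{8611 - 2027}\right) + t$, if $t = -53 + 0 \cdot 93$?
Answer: $-9465 + 2 \sqrt{1646} \approx -9383.9$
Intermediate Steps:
$t = -53$ ($t = -53 + 0 = -53$)
$\left(G + \sqrt{8611 - 2027}\right) + t = \left(-9412 + \sqrt{8611 - 2027}\right) - 53 = \left(-9412 + \sqrt{6584}\right) - 53 = \left(-9412 + 2 \sqrt{1646}\right) - 53 = -9465 + 2 \sqrt{1646}$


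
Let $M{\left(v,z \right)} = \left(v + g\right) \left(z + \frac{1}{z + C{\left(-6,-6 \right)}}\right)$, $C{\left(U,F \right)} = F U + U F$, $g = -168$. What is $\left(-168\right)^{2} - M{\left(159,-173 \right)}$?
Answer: $\frac{2693358}{101} \approx 26667.0$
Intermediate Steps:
$C{\left(U,F \right)} = 2 F U$ ($C{\left(U,F \right)} = F U + F U = 2 F U$)
$M{\left(v,z \right)} = \left(-168 + v\right) \left(z + \frac{1}{72 + z}\right)$ ($M{\left(v,z \right)} = \left(v - 168\right) \left(z + \frac{1}{z + 2 \left(-6\right) \left(-6\right)}\right) = \left(-168 + v\right) \left(z + \frac{1}{z + 72}\right) = \left(-168 + v\right) \left(z + \frac{1}{72 + z}\right)$)
$\left(-168\right)^{2} - M{\left(159,-173 \right)} = \left(-168\right)^{2} - \frac{-168 + 159 - -2092608 - 168 \left(-173\right)^{2} + 159 \left(-173\right)^{2} + 72 \cdot 159 \left(-173\right)}{72 - 173} = 28224 - \frac{-168 + 159 + 2092608 - 5028072 + 159 \cdot 29929 - 1980504}{-101} = 28224 - - \frac{-168 + 159 + 2092608 - 5028072 + 4758711 - 1980504}{101} = 28224 - \left(- \frac{1}{101}\right) \left(-157266\right) = 28224 - \frac{157266}{101} = \frac{2693358}{101}$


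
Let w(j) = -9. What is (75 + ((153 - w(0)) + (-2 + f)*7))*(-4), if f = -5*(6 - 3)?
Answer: -472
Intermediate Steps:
f = -15 (f = -5*3 = -15)
(75 + ((153 - w(0)) + (-2 + f)*7))*(-4) = (75 + ((153 - 1*(-9)) + (-2 - 15)*7))*(-4) = (75 + ((153 + 9) - 17*7))*(-4) = (75 + (162 - 119))*(-4) = (75 + 43)*(-4) = 118*(-4) = -472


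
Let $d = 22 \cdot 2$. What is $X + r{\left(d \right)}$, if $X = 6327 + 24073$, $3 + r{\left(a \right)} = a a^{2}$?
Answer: $115581$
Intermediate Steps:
$d = 44$
$r{\left(a \right)} = -3 + a^{3}$ ($r{\left(a \right)} = -3 + a a^{2} = -3 + a^{3}$)
$X = 30400$
$X + r{\left(d \right)} = 30400 - \left(3 - 44^{3}\right) = 30400 + \left(-3 + 85184\right) = 30400 + 85181 = 115581$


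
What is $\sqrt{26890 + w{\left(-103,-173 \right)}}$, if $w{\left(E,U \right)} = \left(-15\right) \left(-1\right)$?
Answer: $\sqrt{26905} \approx 164.03$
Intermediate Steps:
$w{\left(E,U \right)} = 15$
$\sqrt{26890 + w{\left(-103,-173 \right)}} = \sqrt{26890 + 15} = \sqrt{26905}$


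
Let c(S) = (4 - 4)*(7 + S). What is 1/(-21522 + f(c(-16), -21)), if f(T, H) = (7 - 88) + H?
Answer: -1/21624 ≈ -4.6245e-5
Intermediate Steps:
c(S) = 0 (c(S) = 0*(7 + S) = 0)
f(T, H) = -81 + H
1/(-21522 + f(c(-16), -21)) = 1/(-21522 + (-81 - 21)) = 1/(-21522 - 102) = 1/(-21624) = -1/21624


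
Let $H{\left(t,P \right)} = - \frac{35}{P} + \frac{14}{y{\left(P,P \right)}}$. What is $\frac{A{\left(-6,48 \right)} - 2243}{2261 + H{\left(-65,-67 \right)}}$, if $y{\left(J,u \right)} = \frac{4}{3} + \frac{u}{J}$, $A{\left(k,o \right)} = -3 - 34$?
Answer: $- \frac{2010}{1999} \approx -1.0055$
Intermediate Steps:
$A{\left(k,o \right)} = -37$ ($A{\left(k,o \right)} = -3 - 34 = -37$)
$y{\left(J,u \right)} = \frac{4}{3} + \frac{u}{J}$ ($y{\left(J,u \right)} = 4 \cdot \frac{1}{3} + \frac{u}{J} = \frac{4}{3} + \frac{u}{J}$)
$H{\left(t,P \right)} = 6 - \frac{35}{P}$ ($H{\left(t,P \right)} = - \frac{35}{P} + \frac{14}{\frac{4}{3} + \frac{P}{P}} = - \frac{35}{P} + \frac{14}{\frac{4}{3} + 1} = - \frac{35}{P} + \frac{14}{\frac{7}{3}} = - \frac{35}{P} + 14 \cdot \frac{3}{7} = - \frac{35}{P} + 6 = 6 - \frac{35}{P}$)
$\frac{A{\left(-6,48 \right)} - 2243}{2261 + H{\left(-65,-67 \right)}} = \frac{-37 - 2243}{2261 + \left(6 - \frac{35}{-67}\right)} = - \frac{2280}{2261 + \left(6 - - \frac{35}{67}\right)} = - \frac{2280}{2261 + \left(6 + \frac{35}{67}\right)} = - \frac{2280}{2261 + \frac{437}{67}} = - \frac{2280}{\frac{151924}{67}} = \left(-2280\right) \frac{67}{151924} = - \frac{2010}{1999}$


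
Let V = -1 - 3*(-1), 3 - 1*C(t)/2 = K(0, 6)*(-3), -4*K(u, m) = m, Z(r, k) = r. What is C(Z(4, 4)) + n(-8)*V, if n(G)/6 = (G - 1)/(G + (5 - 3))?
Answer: 15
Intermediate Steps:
K(u, m) = -m/4
C(t) = -3 (C(t) = 6 - 2*(-¼*6)*(-3) = 6 - (-3)*(-3) = 6 - 2*9/2 = 6 - 9 = -3)
n(G) = 6*(-1 + G)/(2 + G) (n(G) = 6*((G - 1)/(G + (5 - 3))) = 6*((-1 + G)/(G + 2)) = 6*((-1 + G)/(2 + G)) = 6*(-1 + G)/(2 + G))
V = 2 (V = -1 + 3 = 2)
C(Z(4, 4)) + n(-8)*V = -3 + (6*(-1 - 8)/(2 - 8))*2 = -3 + (6*(-9)/(-6))*2 = -3 + (6*(-⅙)*(-9))*2 = -3 + 9*2 = -3 + 18 = 15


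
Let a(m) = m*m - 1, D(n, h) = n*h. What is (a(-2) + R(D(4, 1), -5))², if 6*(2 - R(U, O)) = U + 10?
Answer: 64/9 ≈ 7.1111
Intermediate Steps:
D(n, h) = h*n
a(m) = -1 + m² (a(m) = m² - 1 = -1 + m²)
R(U, O) = ⅓ - U/6 (R(U, O) = 2 - (U + 10)/6 = 2 - (10 + U)/6 = 2 + (-5/3 - U/6) = ⅓ - U/6)
(a(-2) + R(D(4, 1), -5))² = ((-1 + (-2)²) + (⅓ - 4/6))² = ((-1 + 4) + (⅓ - ⅙*4))² = (3 + (⅓ - ⅔))² = (3 - ⅓)² = (8/3)² = 64/9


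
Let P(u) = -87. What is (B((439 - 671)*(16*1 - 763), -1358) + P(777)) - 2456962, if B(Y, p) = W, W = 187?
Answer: -2456862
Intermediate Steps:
B(Y, p) = 187
(B((439 - 671)*(16*1 - 763), -1358) + P(777)) - 2456962 = (187 - 87) - 2456962 = 100 - 2456962 = -2456862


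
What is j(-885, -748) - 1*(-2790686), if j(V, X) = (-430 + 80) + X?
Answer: 2789588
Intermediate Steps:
j(V, X) = -350 + X
j(-885, -748) - 1*(-2790686) = (-350 - 748) - 1*(-2790686) = -1098 + 2790686 = 2789588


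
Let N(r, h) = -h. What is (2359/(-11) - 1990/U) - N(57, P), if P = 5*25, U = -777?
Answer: -742678/8547 ≈ -86.893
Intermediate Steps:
P = 125
(2359/(-11) - 1990/U) - N(57, P) = (2359/(-11) - 1990/(-777)) - (-1)*125 = (2359*(-1/11) - 1990*(-1/777)) - 1*(-125) = (-2359/11 + 1990/777) + 125 = -1811053/8547 + 125 = -742678/8547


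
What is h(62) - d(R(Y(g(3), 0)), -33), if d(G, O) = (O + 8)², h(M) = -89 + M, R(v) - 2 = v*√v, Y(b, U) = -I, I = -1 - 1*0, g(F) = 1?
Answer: -652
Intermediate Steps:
I = -1 (I = -1 + 0 = -1)
Y(b, U) = 1 (Y(b, U) = -1*(-1) = 1)
R(v) = 2 + v^(3/2) (R(v) = 2 + v*√v = 2 + v^(3/2))
d(G, O) = (8 + O)²
h(62) - d(R(Y(g(3), 0)), -33) = (-89 + 62) - (8 - 33)² = -27 - 1*(-25)² = -27 - 1*625 = -27 - 625 = -652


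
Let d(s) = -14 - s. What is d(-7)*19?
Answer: -133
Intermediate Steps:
d(-7)*19 = (-14 - 1*(-7))*19 = (-14 + 7)*19 = -7*19 = -133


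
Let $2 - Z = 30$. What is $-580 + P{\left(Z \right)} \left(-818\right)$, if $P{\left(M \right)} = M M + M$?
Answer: $-618988$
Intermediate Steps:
$Z = -28$ ($Z = 2 - 30 = -28$)
$P{\left(M \right)} = M + M^{2}$ ($P{\left(M \right)} = M^{2} + M = M + M^{2}$)
$-580 + P{\left(Z \right)} \left(-818\right) = -580 + - 28 \left(1 - 28\right) \left(-818\right) = -580 + \left(-28\right) \left(-27\right) \left(-818\right) = -580 + 756 \left(-818\right) = -580 - 618408 = -618988$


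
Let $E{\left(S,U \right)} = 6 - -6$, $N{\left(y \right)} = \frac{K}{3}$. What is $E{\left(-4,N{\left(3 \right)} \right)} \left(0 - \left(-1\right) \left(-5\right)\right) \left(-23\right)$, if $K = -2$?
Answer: $1380$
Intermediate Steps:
$N{\left(y \right)} = - \frac{2}{3}$
$E{\left(S,U \right)} = 12$ ($E{\left(S,U \right)} = 6 + 6 = 12$)
$E{\left(-4,N{\left(3 \right)} \right)} \left(0 - \left(-1\right) \left(-5\right)\right) \left(-23\right) = 12 \left(0 - \left(-1\right) \left(-5\right)\right) \left(-23\right) = 12 \left(0 - 5\right) \left(-23\right) = 12 \left(\left(-5\right) \left(-23\right)\right) = 12 \cdot 115 = 1380$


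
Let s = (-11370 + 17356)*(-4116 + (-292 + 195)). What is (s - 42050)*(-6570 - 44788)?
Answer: 1297357930344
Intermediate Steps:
s = -25219018 (s = 5986*(-4116 - 97) = 5986*(-4213) = -25219018)
(s - 42050)*(-6570 - 44788) = (-25219018 - 42050)*(-6570 - 44788) = -25261068*(-51358) = 1297357930344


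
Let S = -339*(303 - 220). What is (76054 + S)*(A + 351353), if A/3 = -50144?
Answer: 9627531557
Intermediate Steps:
A = -150432 (A = 3*(-50144) = -150432)
S = -28137 (S = -339*83 = -28137)
(76054 + S)*(A + 351353) = (76054 - 28137)*(-150432 + 351353) = 47917*200921 = 9627531557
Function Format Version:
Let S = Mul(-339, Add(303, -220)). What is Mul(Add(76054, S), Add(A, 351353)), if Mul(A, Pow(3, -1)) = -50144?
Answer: 9627531557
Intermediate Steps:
A = -150432 (A = Mul(3, -50144) = -150432)
S = -28137 (S = Mul(-339, 83) = -28137)
Mul(Add(76054, S), Add(A, 351353)) = Mul(Add(76054, -28137), Add(-150432, 351353)) = Mul(47917, 200921) = 9627531557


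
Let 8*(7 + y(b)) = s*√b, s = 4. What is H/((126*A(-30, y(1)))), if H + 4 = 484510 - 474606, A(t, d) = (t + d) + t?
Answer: -1100/931 ≈ -1.1815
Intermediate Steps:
y(b) = -7 + √b/2 (y(b) = -7 + (4*√b)/8 = -7 + √b/2)
A(t, d) = d + 2*t (A(t, d) = (d + t) + t = d + 2*t)
H = 9900 (H = -4 + (484510 - 474606) = -4 + 9904 = 9900)
H/((126*A(-30, y(1)))) = 9900/((126*((-7 + √1/2) + 2*(-30)))) = 9900/((126*((-7 + (½)*1) - 60))) = 9900/((126*((-7 + ½) - 60))) = 9900/((126*(-13/2 - 60))) = 9900/((126*(-133/2))) = 9900/(-8379) = 9900*(-1/8379) = -1100/931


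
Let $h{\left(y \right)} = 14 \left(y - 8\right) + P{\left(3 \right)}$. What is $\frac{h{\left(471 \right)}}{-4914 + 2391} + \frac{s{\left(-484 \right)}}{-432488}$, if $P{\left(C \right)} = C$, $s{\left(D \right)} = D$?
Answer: $- \frac{700865887}{272791806} \approx -2.5692$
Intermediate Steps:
$h{\left(y \right)} = -109 + 14 y$ ($h{\left(y \right)} = 14 \left(y - 8\right) + 3 = 14 \left(-8 + y\right) + 3 = \left(-112 + 14 y\right) + 3 = -109 + 14 y$)
$\frac{h{\left(471 \right)}}{-4914 + 2391} + \frac{s{\left(-484 \right)}}{-432488} = \frac{-109 + 14 \cdot 471}{-4914 + 2391} - \frac{484}{-432488} = \frac{-109 + 6594}{-2523} - - \frac{121}{108122} = 6485 \left(- \frac{1}{2523}\right) + \frac{121}{108122} = - \frac{6485}{2523} + \frac{121}{108122} = - \frac{700865887}{272791806}$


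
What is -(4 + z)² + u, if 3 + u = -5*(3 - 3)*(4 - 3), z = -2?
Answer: -7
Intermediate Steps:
u = -3 (u = -3 - 5*(3 - 3)*(4 - 3) = -3 - 0 = -3 - 5*0 = -3 + 0 = -3)
-(4 + z)² + u = -(4 - 2)² - 3 = -1*2² - 3 = -1*4 - 3 = -4 - 3 = -7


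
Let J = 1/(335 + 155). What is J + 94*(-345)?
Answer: -15890699/490 ≈ -32430.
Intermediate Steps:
J = 1/490 ≈ 0.0020408
J + 94*(-345) = 1/490 + 94*(-345) = 1/490 - 32430 = -15890699/490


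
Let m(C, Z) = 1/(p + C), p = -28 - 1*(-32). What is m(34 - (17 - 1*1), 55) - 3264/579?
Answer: -23743/4246 ≈ -5.5919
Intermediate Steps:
p = 4 (p = -28 + 32 = 4)
m(C, Z) = 1/(4 + C)
m(34 - (17 - 1*1), 55) - 3264/579 = 1/(4 + (34 - (17 - 1*1))) - 3264/579 = 1/(4 + (34 - (17 - 1))) - 3264/579 = 1/(4 + (34 - 1*16)) - 1*1088/193 = 1/(4 + (34 - 16)) - 1088/193 = 1/(4 + 18) - 1088/193 = 1/22 - 1088/193 = -23743/4246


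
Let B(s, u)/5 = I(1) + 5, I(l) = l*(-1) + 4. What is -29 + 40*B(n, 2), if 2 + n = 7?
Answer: 1571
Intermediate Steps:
n = 5 (n = -2 + 7 = 5)
I(l) = 4 - l (I(l) = -l + 4 = 4 - l)
B(s, u) = 40 (B(s, u) = 5*((4 - 1*1) + 5) = 5*((4 - 1) + 5) = 5*(3 + 5) = 5*8 = 40)
-29 + 40*B(n, 2) = -29 + 40*40 = -29 + 1600 = 1571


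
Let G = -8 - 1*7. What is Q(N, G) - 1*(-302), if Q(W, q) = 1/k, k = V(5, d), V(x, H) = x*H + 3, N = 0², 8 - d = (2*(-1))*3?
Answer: 22047/73 ≈ 302.01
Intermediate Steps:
G = -15 (G = -8 - 7 = -15)
d = 14 (d = 8 - 2*(-1)*3 = 8 - (-2)*3 = 8 - 1*(-6) = 8 + 6 = 14)
N = 0
V(x, H) = 3 + H*x (V(x, H) = H*x + 3 = 3 + H*x)
k = 73 (k = 3 + 14*5 = 3 + 70 = 73)
Q(W, q) = 1/73
Q(N, G) - 1*(-302) = 1/73 - 1*(-302) = 1/73 + 302 = 22047/73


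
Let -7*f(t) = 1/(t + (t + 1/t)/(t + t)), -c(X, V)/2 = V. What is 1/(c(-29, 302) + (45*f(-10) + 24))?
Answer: -1477/855660 ≈ -0.0017262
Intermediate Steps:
c(X, V) = -2*V
f(t) = -1/(7*(t + (t + 1/t)/(2*t))) (f(t) = -1/(7*(t + (t + 1/t)/(t + t))) = -1/(7*(t + (t + 1/t)/((2*t)))) = -1/(7*(t + (t + 1/t)*(1/(2*t)))) = -1/(7*(t + (t + 1/t)/(2*t))))
1/(c(-29, 302) + (45*f(-10) + 24)) = 1/(-2*302 + (45*(-2*(-10)**2/(7 + 7*(-10)**2 + 14*(-10)**3)) + 24)) = 1/(-604 + (45*(-2*100/(7 + 7*100 + 14*(-1000))) + 24)) = 1/(-604 + (45*(-2*100/(7 + 700 - 14000)) + 24)) = 1/(-604 + (45*(-2*100/(-13293)) + 24)) = 1/(-604 + (45*(-2*100*(-1/13293)) + 24)) = 1/(-604 + (45*(200/13293) + 24)) = 1/(-604 + (1000/1477 + 24)) = 1/(-604 + 36448/1477) = 1/(-855660/1477) = -1477/855660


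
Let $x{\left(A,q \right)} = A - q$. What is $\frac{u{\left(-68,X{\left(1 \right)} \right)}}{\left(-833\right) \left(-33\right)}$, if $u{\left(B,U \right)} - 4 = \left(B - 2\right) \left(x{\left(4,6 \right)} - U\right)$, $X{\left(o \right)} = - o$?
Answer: $\frac{74}{27489} \approx 0.002692$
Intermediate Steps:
$u{\left(B,U \right)} = 4 + \left(-2 + B\right) \left(-2 - U\right)$ ($u{\left(B,U \right)} = 4 + \left(B - 2\right) \left(\left(4 - 6\right) - U\right) = 4 + \left(-2 + B\right) \left(\left(4 - 6\right) - U\right) = 4 + \left(-2 + B\right) \left(-2 - U\right)$)
$\frac{u{\left(-68,X{\left(1 \right)} \right)}}{\left(-833\right) \left(-33\right)} = \frac{8 - -136 + 2 \left(\left(-1\right) 1\right) - - 68 \left(\left(-1\right) 1\right)}{\left(-833\right) \left(-33\right)} = \frac{8 + 136 + 2 \left(-1\right) - \left(-68\right) \left(-1\right)}{27489} = \left(8 + 136 - 2 - 68\right) \frac{1}{27489} = 74 \cdot \frac{1}{27489} = \frac{74}{27489}$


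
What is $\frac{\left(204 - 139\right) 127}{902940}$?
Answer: $\frac{1651}{180588} \approx 0.0091424$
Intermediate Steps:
$\frac{\left(204 - 139\right) 127}{902940} = 65 \cdot 127 \cdot \frac{1}{902940} = 8255 \cdot \frac{1}{902940} = \frac{1651}{180588}$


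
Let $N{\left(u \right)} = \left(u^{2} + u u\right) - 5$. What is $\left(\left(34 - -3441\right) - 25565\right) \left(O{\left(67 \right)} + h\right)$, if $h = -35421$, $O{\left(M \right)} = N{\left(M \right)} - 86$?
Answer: $586136060$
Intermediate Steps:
$N{\left(u \right)} = -5 + 2 u^{2}$ ($N{\left(u \right)} = \left(u^{2} + u^{2}\right) - 5 = 2 u^{2} - 5 = -5 + 2 u^{2}$)
$O{\left(M \right)} = -91 + 2 M^{2}$ ($O{\left(M \right)} = \left(-5 + 2 M^{2}\right) - 86 = -91 + 2 M^{2}$)
$\left(\left(34 - -3441\right) - 25565\right) \left(O{\left(67 \right)} + h\right) = \left(\left(34 - -3441\right) - 25565\right) \left(\left(-91 + 2 \cdot 67^{2}\right) - 35421\right) = \left(\left(34 + 3441\right) - 25565\right) \left(\left(-91 + 2 \cdot 4489\right) - 35421\right) = \left(3475 - 25565\right) \left(\left(-91 + 8978\right) - 35421\right) = - 22090 \left(8887 - 35421\right) = \left(-22090\right) \left(-26534\right) = 586136060$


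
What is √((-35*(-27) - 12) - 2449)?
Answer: 2*I*√379 ≈ 38.936*I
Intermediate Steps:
√((-35*(-27) - 12) - 2449) = √((945 - 12) - 2449) = √(933 - 2449) = √(-1516) = 2*I*√379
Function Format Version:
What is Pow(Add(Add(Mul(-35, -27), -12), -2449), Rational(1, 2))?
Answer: Mul(2, I, Pow(379, Rational(1, 2))) ≈ Mul(38.936, I)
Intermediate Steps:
Pow(Add(Add(Mul(-35, -27), -12), -2449), Rational(1, 2)) = Pow(Add(Add(945, -12), -2449), Rational(1, 2)) = Pow(Add(933, -2449), Rational(1, 2)) = Pow(-1516, Rational(1, 2)) = Mul(2, I, Pow(379, Rational(1, 2)))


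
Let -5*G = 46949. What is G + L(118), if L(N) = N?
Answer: -46359/5 ≈ -9271.8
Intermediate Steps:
G = -46949/5 (G = -⅕*46949 = -46949/5 ≈ -9389.8)
G + L(118) = -46949/5 + 118 = -46359/5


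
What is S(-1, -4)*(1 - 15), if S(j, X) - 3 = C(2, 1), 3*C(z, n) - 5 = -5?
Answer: -42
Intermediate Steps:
C(z, n) = 0 (C(z, n) = 5/3 + (⅓)*(-5) = 5/3 - 5/3 = 0)
S(j, X) = 3 (S(j, X) = 3 + 0 = 3)
S(-1, -4)*(1 - 15) = 3*(1 - 15) = 3*(-14) = -42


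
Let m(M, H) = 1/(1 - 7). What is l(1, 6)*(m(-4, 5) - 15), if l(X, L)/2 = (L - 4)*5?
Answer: -910/3 ≈ -303.33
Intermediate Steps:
l(X, L) = -40 + 10*L (l(X, L) = 2*((L - 4)*5) = 2*((-4 + L)*5) = 2*(-20 + 5*L) = -40 + 10*L)
m(M, H) = -⅙ (m(M, H) = 1/(-6) = -⅙)
l(1, 6)*(m(-4, 5) - 15) = (-40 + 10*6)*(-⅙ - 15) = (-40 + 60)*(-91/6) = 20*(-91/6) = -910/3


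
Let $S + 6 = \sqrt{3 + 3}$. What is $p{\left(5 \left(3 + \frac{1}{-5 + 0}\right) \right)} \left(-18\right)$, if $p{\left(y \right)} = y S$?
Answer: $1512 - 252 \sqrt{6} \approx 894.73$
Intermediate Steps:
$S = -6 + \sqrt{6}$ ($S = -6 + \sqrt{3 + 3} = -6 + \sqrt{6} \approx -3.5505$)
$p{\left(y \right)} = y \left(-6 + \sqrt{6}\right)$
$p{\left(5 \left(3 + \frac{1}{-5 + 0}\right) \right)} \left(-18\right) = 5 \left(3 + \frac{1}{-5 + 0}\right) \left(-6 + \sqrt{6}\right) \left(-18\right) = 5 \left(3 + \frac{1}{-5}\right) \left(-6 + \sqrt{6}\right) \left(-18\right) = 5 \left(3 - \frac{1}{5}\right) \left(-6 + \sqrt{6}\right) \left(-18\right) = 5 \cdot \frac{14}{5} \left(-6 + \sqrt{6}\right) \left(-18\right) = 14 \left(-6 + \sqrt{6}\right) \left(-18\right) = \left(-84 + 14 \sqrt{6}\right) \left(-18\right) = 1512 - 252 \sqrt{6}$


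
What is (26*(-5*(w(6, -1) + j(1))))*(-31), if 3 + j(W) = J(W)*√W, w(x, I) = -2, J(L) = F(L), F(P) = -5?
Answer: -40300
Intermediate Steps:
J(L) = -5
j(W) = -3 - 5*√W
(26*(-5*(w(6, -1) + j(1))))*(-31) = (26*(-5*(-2 + (-3 - 5*√1))))*(-31) = (26*(-5*(-2 + (-3 - 5*1))))*(-31) = (26*(-5*(-2 + (-3 - 5))))*(-31) = (26*(-5*(-2 - 8)))*(-31) = (26*(-5*(-10)))*(-31) = (26*50)*(-31) = 1300*(-31) = -40300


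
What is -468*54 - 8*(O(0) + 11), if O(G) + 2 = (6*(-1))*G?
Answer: -25344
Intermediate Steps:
O(G) = -2 - 6*G (O(G) = -2 + (6*(-1))*G = -2 - 6*G)
-468*54 - 8*(O(0) + 11) = -468*54 - 8*((-2 - 6*0) + 11) = -25272 - 8*((-2 + 0) + 11) = -25272 - 8*(-2 + 11) = -25272 - 8*9 = -25272 - 72 = -25344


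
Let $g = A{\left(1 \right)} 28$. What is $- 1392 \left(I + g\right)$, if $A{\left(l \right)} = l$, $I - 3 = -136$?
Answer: $146160$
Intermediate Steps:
$I = -133$ ($I = 3 - 136 = -133$)
$g = 28$ ($g = 1 \cdot 28 = 28$)
$- 1392 \left(I + g\right) = - 1392 \left(-133 + 28\right) = \left(-1392\right) \left(-105\right) = 146160$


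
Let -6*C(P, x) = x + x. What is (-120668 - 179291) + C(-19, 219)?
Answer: -300032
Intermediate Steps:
C(P, x) = -x/3 (C(P, x) = -(x + x)/6 = -x/3)
(-120668 - 179291) + C(-19, 219) = (-120668 - 179291) - ⅓*219 = -299959 - 73 = -300032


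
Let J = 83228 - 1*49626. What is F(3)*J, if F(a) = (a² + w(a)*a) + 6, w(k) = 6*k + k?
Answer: 2620956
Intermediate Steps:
J = 33602 (J = 83228 - 49626 = 33602)
w(k) = 7*k
F(a) = 6 + 8*a² (F(a) = (a² + (7*a)*a) + 6 = (a² + 7*a²) + 6 = 8*a² + 6 = 6 + 8*a²)
F(3)*J = (6 + 8*3²)*33602 = (6 + 8*9)*33602 = (6 + 72)*33602 = 78*33602 = 2620956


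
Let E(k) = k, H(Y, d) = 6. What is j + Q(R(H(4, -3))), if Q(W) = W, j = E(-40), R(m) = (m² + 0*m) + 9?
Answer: 5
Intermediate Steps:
R(m) = 9 + m² (R(m) = (m² + 0) + 9 = m² + 9 = 9 + m²)
j = -40
j + Q(R(H(4, -3))) = -40 + (9 + 6²) = -40 + (9 + 36) = -40 + 45 = 5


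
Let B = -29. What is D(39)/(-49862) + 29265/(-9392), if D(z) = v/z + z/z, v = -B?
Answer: -28454942213/9131926128 ≈ -3.1160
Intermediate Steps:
v = 29 (v = -1*(-29) = 29)
D(z) = 1 + 29/z (D(z) = 29/z + z/z = 29/z + 1 = 1 + 29/z)
D(39)/(-49862) + 29265/(-9392) = ((29 + 39)/39)/(-49862) + 29265/(-9392) = ((1/39)*68)*(-1/49862) + 29265*(-1/9392) = (68/39)*(-1/49862) - 29265/9392 = -34/972309 - 29265/9392 = -28454942213/9131926128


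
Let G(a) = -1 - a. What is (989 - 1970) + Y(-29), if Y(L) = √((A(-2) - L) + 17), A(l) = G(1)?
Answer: -981 + 2*√11 ≈ -974.37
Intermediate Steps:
A(l) = -2 (A(l) = -1 - 1*1 = -1 - 1 = -2)
Y(L) = √(15 - L) (Y(L) = √((-2 - L) + 17) = √(15 - L))
(989 - 1970) + Y(-29) = (989 - 1970) + √(15 - 1*(-29)) = -981 + √(15 + 29) = -981 + √44 = -981 + 2*√11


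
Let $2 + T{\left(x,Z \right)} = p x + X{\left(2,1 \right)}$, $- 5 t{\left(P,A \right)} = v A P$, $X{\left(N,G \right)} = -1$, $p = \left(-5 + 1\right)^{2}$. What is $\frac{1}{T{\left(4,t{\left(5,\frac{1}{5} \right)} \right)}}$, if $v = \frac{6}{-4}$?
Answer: $\frac{1}{61} \approx 0.016393$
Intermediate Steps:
$p = 16$ ($p = \left(-4\right)^{2} = 16$)
$v = - \frac{3}{2}$ ($v = 6 \left(- \frac{1}{4}\right) = - \frac{3}{2} \approx -1.5$)
$t{\left(P,A \right)} = \frac{3 A P}{10}$ ($t{\left(P,A \right)} = - \frac{- \frac{3 A}{2} P}{5} = - \frac{\left(- \frac{3}{2}\right) A P}{5} = \frac{3 A P}{10}$)
$T{\left(x,Z \right)} = -3 + 16 x$ ($T{\left(x,Z \right)} = -2 + \left(16 x - 1\right) = -2 + \left(-1 + 16 x\right) = -3 + 16 x$)
$\frac{1}{T{\left(4,t{\left(5,\frac{1}{5} \right)} \right)}} = \frac{1}{-3 + 16 \cdot 4} = \frac{1}{-3 + 64} = \frac{1}{61}$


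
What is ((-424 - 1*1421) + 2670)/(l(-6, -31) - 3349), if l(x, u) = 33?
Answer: -825/3316 ≈ -0.24879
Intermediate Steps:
((-424 - 1*1421) + 2670)/(l(-6, -31) - 3349) = ((-424 - 1*1421) + 2670)/(33 - 3349) = ((-424 - 1421) + 2670)/(-3316) = (-1845 + 2670)*(-1/3316) = 825*(-1/3316) = -825/3316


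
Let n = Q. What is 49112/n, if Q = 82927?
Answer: 49112/82927 ≈ 0.59223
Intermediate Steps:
n = 82927
49112/n = 49112/82927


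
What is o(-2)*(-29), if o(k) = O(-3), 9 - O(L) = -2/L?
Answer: -725/3 ≈ -241.67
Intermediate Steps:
O(L) = 9 + 2/L (O(L) = 9 - (-2)/L = 9 + 2/L)
o(k) = 25/3 (o(k) = 9 + 2/(-3) = 9 + 2*(-1/3) = 9 - 2/3 = 25/3)
o(-2)*(-29) = (25/3)*(-29) = -725/3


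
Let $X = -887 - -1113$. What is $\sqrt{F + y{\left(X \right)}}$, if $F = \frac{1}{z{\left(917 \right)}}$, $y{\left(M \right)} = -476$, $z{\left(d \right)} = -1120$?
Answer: $\frac{i \sqrt{37318470}}{280} \approx 21.817 i$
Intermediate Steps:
$X = 226$ ($X = -887 + 1113 = 226$)
$F = - \frac{1}{1120}$ ($F = \frac{1}{-1120} = - \frac{1}{1120} \approx -0.00089286$)
$\sqrt{F + y{\left(X \right)}} = \sqrt{- \frac{1}{1120} - 476} = \sqrt{- \frac{533121}{1120}} = \frac{i \sqrt{37318470}}{280}$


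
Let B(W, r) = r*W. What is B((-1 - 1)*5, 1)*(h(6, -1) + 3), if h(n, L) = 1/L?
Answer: -20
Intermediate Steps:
B(W, r) = W*r
B((-1 - 1)*5, 1)*(h(6, -1) + 3) = (((-1 - 1)*5)*1)*(1/(-1) + 3) = (-2*5*1)*(-1 + 3) = -10*1*2 = -10*2 = -20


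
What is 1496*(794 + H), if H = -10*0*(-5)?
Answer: 1187824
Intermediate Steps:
H = 0 (H = 0*(-5) = 0)
1496*(794 + H) = 1496*(794 + 0) = 1496*794 = 1187824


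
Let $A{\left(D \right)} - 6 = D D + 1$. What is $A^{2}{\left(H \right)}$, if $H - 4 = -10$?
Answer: $1849$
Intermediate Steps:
$H = -6$ ($H = 4 - 10 = -6$)
$A{\left(D \right)} = 7 + D^{2}$ ($A{\left(D \right)} = 6 + \left(D D + 1\right) = 6 + \left(D^{2} + 1\right) = 6 + \left(1 + D^{2}\right) = 7 + D^{2}$)
$A^{2}{\left(H \right)} = \left(7 + \left(-6\right)^{2}\right)^{2} = \left(7 + 36\right)^{2} = 43^{2} = 1849$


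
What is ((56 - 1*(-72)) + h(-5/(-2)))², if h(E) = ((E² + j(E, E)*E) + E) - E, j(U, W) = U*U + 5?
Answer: 1687401/64 ≈ 26366.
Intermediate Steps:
j(U, W) = 5 + U² (j(U, W) = U² + 5 = 5 + U²)
h(E) = E² + E*(5 + E²) (h(E) = ((E² + (5 + E²)*E) + E) - E = ((E² + E*(5 + E²)) + E) - E = (E + E² + E*(5 + E²)) - E = E² + E*(5 + E²))
((56 - 1*(-72)) + h(-5/(-2)))² = ((56 - 1*(-72)) + (-5/(-2))*(5 - 5/(-2) + (-5/(-2))²))² = ((56 + 72) + (-5*(-½))*(5 - 5*(-½) + (-5*(-½))²))² = (128 + 5*(5 + 5/2 + (5/2)²)/2)² = (128 + 5*(5 + 5/2 + 25/4)/2)² = (128 + (5/2)*(55/4))² = (128 + 275/8)² = (1299/8)² = 1687401/64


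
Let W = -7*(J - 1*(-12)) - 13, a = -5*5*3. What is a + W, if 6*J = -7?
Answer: -983/6 ≈ -163.83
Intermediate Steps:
J = -7/6 (J = (1/6)*(-7) = -7/6 ≈ -1.1667)
a = -75 (a = -25*3 = -75)
W = -533/6 (W = -7*(-7/6 - 1*(-12)) - 13 = -7*(-7/6 + 12) - 13 = -7*65/6 - 13 = -455/6 - 13 = -533/6 ≈ -88.833)
a + W = -75 - 533/6 = -983/6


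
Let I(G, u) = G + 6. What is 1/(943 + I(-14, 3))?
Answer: 1/935 ≈ 0.0010695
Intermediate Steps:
I(G, u) = 6 + G
1/(943 + I(-14, 3)) = 1/(943 + (6 - 14)) = 1/(943 - 8) = 1/935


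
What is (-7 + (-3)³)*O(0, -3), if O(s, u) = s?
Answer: 0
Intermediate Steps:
(-7 + (-3)³)*O(0, -3) = (-7 + (-3)³)*0 = (-7 - 27)*0 = -34*0 = 0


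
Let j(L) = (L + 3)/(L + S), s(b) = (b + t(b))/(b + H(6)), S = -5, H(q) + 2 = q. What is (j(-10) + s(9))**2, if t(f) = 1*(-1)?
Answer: 44521/38025 ≈ 1.1708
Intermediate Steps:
t(f) = -1
H(q) = -2 + q
s(b) = (-1 + b)/(4 + b) (s(b) = (b - 1)/(b + (-2 + 6)) = (-1 + b)/(b + 4) = (-1 + b)/(4 + b))
j(L) = (3 + L)/(-5 + L) (j(L) = (L + 3)/(L - 5) = (3 + L)/(-5 + L))
(j(-10) + s(9))**2 = ((3 - 10)/(-5 - 10) + (-1 + 9)/(4 + 9))**2 = (-7/(-15) + 8/13)**2 = (-1/15*(-7) + (1/13)*8)**2 = (7/15 + 8/13)**2 = (211/195)**2 = 44521/38025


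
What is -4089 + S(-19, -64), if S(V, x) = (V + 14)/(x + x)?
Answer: -523387/128 ≈ -4089.0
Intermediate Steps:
S(V, x) = (14 + V)/(2*x) (S(V, x) = (14 + V)/((2*x)) = (14 + V)*(1/(2*x)) = (14 + V)/(2*x))
-4089 + S(-19, -64) = -4089 + (½)*(14 - 19)/(-64) = -4089 + (½)*(-1/64)*(-5) = -4089 + 5/128 = -523387/128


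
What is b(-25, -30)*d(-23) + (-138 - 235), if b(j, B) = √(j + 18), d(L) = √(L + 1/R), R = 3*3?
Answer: -373 - √1442/3 ≈ -385.66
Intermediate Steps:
R = 9
d(L) = √(⅑ + L) (d(L) = √(L + 1/9) = √(L + ⅑) = √(⅑ + L))
b(j, B) = √(18 + j)
b(-25, -30)*d(-23) + (-138 - 235) = √(18 - 25)*(√(1 + 9*(-23))/3) + (-138 - 235) = √(-7)*(√(1 - 207)/3) - 373 = (I*√7)*(√(-206)/3) - 373 = (I*√7)*((I*√206)/3) - 373 = (I*√7)*(I*√206/3) - 373 = -√1442/3 - 373 = -373 - √1442/3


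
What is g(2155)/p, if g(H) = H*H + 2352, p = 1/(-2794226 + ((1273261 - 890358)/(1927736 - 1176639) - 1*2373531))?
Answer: -247052727652483374/10289 ≈ -2.4011e+13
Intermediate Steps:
p = -751097/3881486396526 (p = 1/(-2794226 + (382903/751097 - 2373531)) = 1/(-2794226 - 1782751630604/751097) = 1/(-3881486396526/751097) = -751097/3881486396526 ≈ -1.9351e-7)
g(H) = 2352 + H² (g(H) = H² + 2352 = 2352 + H²)
g(2155)/p = (2352 + 2155²)/(-751097/3881486396526) = (2352 + 4644025)*(-3881486396526/751097) = 4646377*(-3881486396526/751097) = -247052727652483374/10289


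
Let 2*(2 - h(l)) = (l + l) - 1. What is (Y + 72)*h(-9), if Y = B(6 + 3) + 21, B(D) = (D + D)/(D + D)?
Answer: 1081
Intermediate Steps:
B(D) = 1 (B(D) = (2*D)/((2*D)) = (2*D)*(1/(2*D)) = 1)
Y = 22 (Y = 1 + 21 = 22)
h(l) = 5/2 - l (h(l) = 2 - ((l + l) - 1)/2 = 2 - (2*l - 1)/2 = 2 - (-1 + 2*l)/2 = 2 + (½ - l) = 5/2 - l)
(Y + 72)*h(-9) = (22 + 72)*(5/2 - 1*(-9)) = 94*(5/2 + 9) = 94*(23/2) = 1081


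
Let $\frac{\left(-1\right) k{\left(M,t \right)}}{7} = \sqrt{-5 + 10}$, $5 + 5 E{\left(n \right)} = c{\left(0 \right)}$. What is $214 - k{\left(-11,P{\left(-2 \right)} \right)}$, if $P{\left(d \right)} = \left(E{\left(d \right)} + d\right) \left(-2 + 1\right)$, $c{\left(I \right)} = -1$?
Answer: $214 + 7 \sqrt{5} \approx 229.65$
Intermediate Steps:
$E{\left(n \right)} = - \frac{6}{5}$ ($E{\left(n \right)} = -1 + \frac{1}{5} \left(-1\right) = -1 - \frac{1}{5} = - \frac{6}{5}$)
$P{\left(d \right)} = \frac{6}{5} - d$ ($P{\left(d \right)} = \left(- \frac{6}{5} + d\right) \left(-2 + 1\right) = \left(- \frac{6}{5} + d\right) \left(-1\right) = \frac{6}{5} - d$)
$k{\left(M,t \right)} = - 7 \sqrt{5}$ ($k{\left(M,t \right)} = - 7 \sqrt{-5 + 10} = - 7 \sqrt{5}$)
$214 - k{\left(-11,P{\left(-2 \right)} \right)} = 214 - - 7 \sqrt{5} = 214 + 7 \sqrt{5}$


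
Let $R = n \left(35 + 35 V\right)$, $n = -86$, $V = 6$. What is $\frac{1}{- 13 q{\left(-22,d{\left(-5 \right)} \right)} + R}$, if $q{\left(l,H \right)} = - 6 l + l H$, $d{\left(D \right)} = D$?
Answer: $- \frac{1}{24216} \approx -4.1295 \cdot 10^{-5}$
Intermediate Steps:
$q{\left(l,H \right)} = - 6 l + H l$
$R = -21070$ ($R = - 86 \left(35 + 35 \cdot 6\right) = - 86 \left(35 + 210\right) = \left(-86\right) 245 = -21070$)
$\frac{1}{- 13 q{\left(-22,d{\left(-5 \right)} \right)} + R} = \frac{1}{- 13 \left(- 22 \left(-6 - 5\right)\right) - 21070} = \frac{1}{- 13 \left(\left(-22\right) \left(-11\right)\right) - 21070} = \frac{1}{\left(-13\right) 242 - 21070} = \frac{1}{-3146 - 21070} = \frac{1}{-24216} = - \frac{1}{24216}$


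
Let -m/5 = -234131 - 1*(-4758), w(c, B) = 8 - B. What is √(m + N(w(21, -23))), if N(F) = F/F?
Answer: √1146866 ≈ 1070.9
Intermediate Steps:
m = 1146865 (m = -5*(-234131 - 1*(-4758)) = -5*(-234131 + 4758) = -5*(-229373) = 1146865)
N(F) = 1
√(m + N(w(21, -23))) = √(1146865 + 1) = √1146866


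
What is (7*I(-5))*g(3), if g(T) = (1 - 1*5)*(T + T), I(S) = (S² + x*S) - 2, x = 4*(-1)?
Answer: -7224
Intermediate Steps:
x = -4
I(S) = -2 + S² - 4*S (I(S) = (S² - 4*S) - 2 = -2 + S² - 4*S)
g(T) = -8*T (g(T) = (1 - 5)*(2*T) = -8*T)
(7*I(-5))*g(3) = (7*(-2 + (-5)² - 4*(-5)))*(-8*3) = (7*(-2 + 25 + 20))*(-24) = (7*43)*(-24) = 301*(-24) = -7224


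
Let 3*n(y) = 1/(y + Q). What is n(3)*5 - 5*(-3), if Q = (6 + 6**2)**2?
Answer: 79520/5301 ≈ 15.001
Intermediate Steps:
Q = 1764 (Q = (6 + 36)**2 = 42**2 = 1764)
n(y) = 1/(3*(1764 + y)) (n(y) = 1/(3*(y + 1764)) = 1/(3*(1764 + y)))
n(3)*5 - 5*(-3) = (1/(3*(1764 + 3)))*5 - 5*(-3) = ((1/3)/1767)*5 + 15 = ((1/3)*(1/1767))*5 + 15 = (1/5301)*5 + 15 = 5/5301 + 15 = 79520/5301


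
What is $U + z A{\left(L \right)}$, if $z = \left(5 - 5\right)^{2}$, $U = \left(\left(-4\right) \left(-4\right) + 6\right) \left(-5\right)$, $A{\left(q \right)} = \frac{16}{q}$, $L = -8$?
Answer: $-110$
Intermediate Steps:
$U = -110$ ($U = \left(16 + 6\right) \left(-5\right) = 22 \left(-5\right) = -110$)
$z = 0$ ($z = 0^{2} = 0$)
$U + z A{\left(L \right)} = -110 + 0 \frac{16}{-8} = -110 + 0 \cdot 16 \left(- \frac{1}{8}\right) = -110 + 0 \left(-2\right) = -110 + 0 = -110$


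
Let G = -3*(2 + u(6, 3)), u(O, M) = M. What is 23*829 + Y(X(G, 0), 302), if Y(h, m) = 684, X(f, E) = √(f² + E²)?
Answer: 19751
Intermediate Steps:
G = -15 (G = -3*(2 + 3) = -3*5 = -15)
X(f, E) = √(E² + f²)
23*829 + Y(X(G, 0), 302) = 23*829 + 684 = 19067 + 684 = 19751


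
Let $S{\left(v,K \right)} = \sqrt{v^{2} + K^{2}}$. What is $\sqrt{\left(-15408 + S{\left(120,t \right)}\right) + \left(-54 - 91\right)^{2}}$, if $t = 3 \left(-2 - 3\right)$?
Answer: $\sqrt{5617 + 15 \sqrt{65}} \approx 75.749$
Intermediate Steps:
$t = -15$ ($t = 3 \left(-5\right) = -15$)
$S{\left(v,K \right)} = \sqrt{K^{2} + v^{2}}$
$\sqrt{\left(-15408 + S{\left(120,t \right)}\right) + \left(-54 - 91\right)^{2}} = \sqrt{\left(-15408 + \sqrt{\left(-15\right)^{2} + 120^{2}}\right) + \left(-54 - 91\right)^{2}} = \sqrt{\left(-15408 + \sqrt{225 + 14400}\right) + \left(-145\right)^{2}} = \sqrt{\left(-15408 + \sqrt{14625}\right) + 21025} = \sqrt{\left(-15408 + 15 \sqrt{65}\right) + 21025} = \sqrt{5617 + 15 \sqrt{65}}$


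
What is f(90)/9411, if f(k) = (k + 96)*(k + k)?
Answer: 11160/3137 ≈ 3.5575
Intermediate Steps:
f(k) = 2*k*(96 + k) (f(k) = (96 + k)*(2*k) = 2*k*(96 + k))
f(90)/9411 = (2*90*(96 + 90))/9411 = (2*90*186)*(1/9411) = 33480*(1/9411) = 11160/3137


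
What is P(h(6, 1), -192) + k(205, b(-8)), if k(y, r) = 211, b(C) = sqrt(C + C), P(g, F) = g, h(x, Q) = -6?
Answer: 205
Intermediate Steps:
b(C) = sqrt(2)*sqrt(C) (b(C) = sqrt(2*C) = sqrt(2)*sqrt(C))
P(h(6, 1), -192) + k(205, b(-8)) = -6 + 211 = 205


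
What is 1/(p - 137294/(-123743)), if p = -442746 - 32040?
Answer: -123743/58751306704 ≈ -2.1062e-6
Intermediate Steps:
p = -474786
1/(p - 137294/(-123743)) = 1/(-474786 - 137294/(-123743)) = 1/(-474786 - 137294*(-1/123743)) = 1/(-474786 + 137294/123743) = 1/(-58751306704/123743) = -123743/58751306704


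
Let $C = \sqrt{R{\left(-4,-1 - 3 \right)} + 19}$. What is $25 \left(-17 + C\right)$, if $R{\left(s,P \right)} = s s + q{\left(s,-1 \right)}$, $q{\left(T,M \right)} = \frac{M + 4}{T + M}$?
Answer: $-425 + 10 \sqrt{215} \approx -278.37$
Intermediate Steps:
$q{\left(T,M \right)} = \frac{4 + M}{M + T}$
$R{\left(s,P \right)} = s^{2} + \frac{3}{-1 + s}$ ($R{\left(s,P \right)} = s s + \frac{4 - 1}{-1 + s} = s^{2} + \frac{1}{-1 + s} 3 = s^{2} + \frac{3}{-1 + s}$)
$C = \frac{2 \sqrt{215}}{5}$ ($C = \sqrt{\frac{3 + \left(-4\right)^{2} \left(-1 - 4\right)}{-1 - 4} + 19} = \sqrt{\frac{3 + 16 \left(-5\right)}{-5} + 19} = \sqrt{- \frac{3 - 80}{5} + 19} = \sqrt{\left(- \frac{1}{5}\right) \left(-77\right) + 19} = \sqrt{\frac{77}{5} + 19} = \sqrt{\frac{172}{5}} = \frac{2 \sqrt{215}}{5} \approx 5.8652$)
$25 \left(-17 + C\right) = 25 \left(-17 + \frac{2 \sqrt{215}}{5}\right) = -425 + 10 \sqrt{215}$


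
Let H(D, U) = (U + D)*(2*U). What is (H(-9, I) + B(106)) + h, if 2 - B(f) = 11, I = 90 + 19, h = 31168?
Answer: 52959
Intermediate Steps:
I = 109
H(D, U) = 2*U*(D + U) (H(D, U) = (D + U)*(2*U) = 2*U*(D + U))
B(f) = -9 (B(f) = 2 - 1*11 = 2 - 11 = -9)
(H(-9, I) + B(106)) + h = (2*109*(-9 + 109) - 9) + 31168 = (2*109*100 - 9) + 31168 = (21800 - 9) + 31168 = 21791 + 31168 = 52959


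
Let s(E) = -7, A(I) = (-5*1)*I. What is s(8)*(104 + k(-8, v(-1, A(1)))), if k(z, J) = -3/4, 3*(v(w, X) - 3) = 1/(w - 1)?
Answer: -2891/4 ≈ -722.75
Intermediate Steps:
A(I) = -5*I
v(w, X) = 3 + 1/(3*(-1 + w)) (v(w, X) = 3 + 1/(3*(w - 1)) = 3 + 1/(3*(-1 + w)))
k(z, J) = -¾ (k(z, J) = -3*¼ = -¾)
s(8)*(104 + k(-8, v(-1, A(1)))) = -7*(104 - ¾) = -7*413/4 = -2891/4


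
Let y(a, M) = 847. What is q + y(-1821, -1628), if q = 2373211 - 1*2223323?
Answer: 150735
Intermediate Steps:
q = 149888 (q = 2373211 - 2223323 = 149888)
q + y(-1821, -1628) = 149888 + 847 = 150735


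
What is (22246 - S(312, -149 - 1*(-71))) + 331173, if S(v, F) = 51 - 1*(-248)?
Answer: 353120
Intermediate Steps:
S(v, F) = 299 (S(v, F) = 51 + 248 = 299)
(22246 - S(312, -149 - 1*(-71))) + 331173 = (22246 - 1*299) + 331173 = (22246 - 299) + 331173 = 21947 + 331173 = 353120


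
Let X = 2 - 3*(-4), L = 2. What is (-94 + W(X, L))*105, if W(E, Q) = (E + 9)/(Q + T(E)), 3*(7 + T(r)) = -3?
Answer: -20545/2 ≈ -10273.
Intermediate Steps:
T(r) = -8 (T(r) = -7 + (⅓)*(-3) = -7 - 1 = -8)
X = 14 (X = 2 + 12 = 14)
W(E, Q) = (9 + E)/(-8 + Q) (W(E, Q) = (E + 9)/(Q - 8) = (9 + E)/(-8 + Q))
(-94 + W(X, L))*105 = (-94 + (9 + 14)/(-8 + 2))*105 = (-94 + 23/(-6))*105 = (-94 - ⅙*23)*105 = (-94 - 23/6)*105 = -587/6*105 = -20545/2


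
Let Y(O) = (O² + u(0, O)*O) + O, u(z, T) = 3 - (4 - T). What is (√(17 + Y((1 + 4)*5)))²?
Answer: 1267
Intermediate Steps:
u(z, T) = -1 + T (u(z, T) = 3 + (-4 + T) = -1 + T)
Y(O) = O + O² + O*(-1 + O) (Y(O) = (O² + (-1 + O)*O) + O = (O² + O*(-1 + O)) + O = O + O² + O*(-1 + O))
(√(17 + Y((1 + 4)*5)))² = (√(17 + 2*((1 + 4)*5)²))² = (√(17 + 2*(5*5)²))² = (√(17 + 2*25²))² = (√(17 + 2*625))² = (√(17 + 1250))² = (√1267)² = 1267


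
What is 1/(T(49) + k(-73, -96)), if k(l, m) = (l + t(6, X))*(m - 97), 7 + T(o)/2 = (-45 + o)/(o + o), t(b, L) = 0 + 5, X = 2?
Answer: 49/642394 ≈ 7.6277e-5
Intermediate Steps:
t(b, L) = 5
T(o) = -14 + (-45 + o)/o (T(o) = -14 + 2*((-45 + o)/(o + o)) = -14 + 2*((-45 + o)/((2*o))) = -14 + 2*((-45 + o)*(1/(2*o))) = -14 + 2*((-45 + o)/(2*o)) = -14 + (-45 + o)/o)
k(l, m) = (-97 + m)*(5 + l) (k(l, m) = (l + 5)*(m - 97) = (5 + l)*(-97 + m) = (-97 + m)*(5 + l))
1/(T(49) + k(-73, -96)) = 1/((-13 - 45/49) + (-485 - 97*(-73) + 5*(-96) - 73*(-96))) = 1/((-13 - 45*1/49) + (-485 + 7081 - 480 + 7008)) = 1/((-13 - 45/49) + 13124) = 1/(-682/49 + 13124) = 1/(642394/49) = 49/642394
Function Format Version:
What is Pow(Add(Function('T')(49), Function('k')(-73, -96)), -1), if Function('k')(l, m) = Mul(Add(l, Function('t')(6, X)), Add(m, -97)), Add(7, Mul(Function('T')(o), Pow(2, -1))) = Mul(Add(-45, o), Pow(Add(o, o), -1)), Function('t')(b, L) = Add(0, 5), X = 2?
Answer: Rational(49, 642394) ≈ 7.6277e-5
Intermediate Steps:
Function('t')(b, L) = 5
Function('T')(o) = Add(-14, Mul(Pow(o, -1), Add(-45, o))) (Function('T')(o) = Add(-14, Mul(2, Mul(Add(-45, o), Pow(Add(o, o), -1)))) = Add(-14, Mul(2, Mul(Add(-45, o), Pow(Mul(2, o), -1)))) = Add(-14, Mul(2, Mul(Add(-45, o), Mul(Rational(1, 2), Pow(o, -1))))) = Add(-14, Mul(2, Mul(Rational(1, 2), Pow(o, -1), Add(-45, o)))) = Add(-14, Mul(Pow(o, -1), Add(-45, o))))
Function('k')(l, m) = Mul(Add(-97, m), Add(5, l)) (Function('k')(l, m) = Mul(Add(l, 5), Add(m, -97)) = Mul(Add(5, l), Add(-97, m)) = Mul(Add(-97, m), Add(5, l)))
Pow(Add(Function('T')(49), Function('k')(-73, -96)), -1) = Pow(Add(Add(-13, Mul(-45, Pow(49, -1))), Add(-485, Mul(-97, -73), Mul(5, -96), Mul(-73, -96))), -1) = Pow(Add(Add(-13, Mul(-45, Rational(1, 49))), Add(-485, 7081, -480, 7008)), -1) = Pow(Add(Add(-13, Rational(-45, 49)), 13124), -1) = Pow(Add(Rational(-682, 49), 13124), -1) = Pow(Rational(642394, 49), -1) = Rational(49, 642394)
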